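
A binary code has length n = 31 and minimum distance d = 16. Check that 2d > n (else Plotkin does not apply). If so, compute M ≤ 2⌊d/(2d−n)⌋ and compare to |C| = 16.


Plotkin bound M ≤ 32; given |C| = 16 ≤ bound (satisfied).

Check applicability: 2d = 32, n = 31.
2d − n = 1 > 0, so Plotkin applies.
Compute d/(2d−n) = 16/1 ≈ 16.0000.
⌊d/(2d−n)⌋ = 16.
Plotkin bound: M ≤ 2·16 = 32.
Given |C| = 16, check: satisfied.
This |C| is below the Plotkin bound.


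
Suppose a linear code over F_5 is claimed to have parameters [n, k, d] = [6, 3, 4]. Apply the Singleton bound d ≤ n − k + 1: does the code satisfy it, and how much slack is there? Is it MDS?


Singleton RHS = n − k + 1 = 4, slack = 0, bound satisfied, MDS.

Singleton bound: d ≤ n − k + 1.
Here n = 6, k = 3, so n − k + 1 = 4.
Given d = 4, check d ≤ 4: YES.
Slack = (n − k + 1) − d = 0.
The code is MDS (slack = 0).
Description: the claimed parameters are [6, 3, 4]_5; such a code would be MDS (meets Singleton bound).


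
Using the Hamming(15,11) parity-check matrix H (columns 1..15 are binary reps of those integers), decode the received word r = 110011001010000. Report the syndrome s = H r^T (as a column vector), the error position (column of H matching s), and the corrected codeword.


s = (0, 0, 1, 0)^T, error position = 2, corrected codeword c = 100011001010000

Compute s = H r^T mod 2 one row at a time:
  s_1 = 0 + 1 + 0 + 1 + 0 + 0 + 0 + 0 = 2 ≡ 0 (mod 2).
  s_2 = 0 + 1 + 1 + 0 + 0 + 0 + 0 + 0 = 2 ≡ 0 (mod 2).
  s_3 = 1 + 0 + 1 + 0 + 0 + 1 + 0 + 0 = 3 ≡ 1 (mod 2).
  s_4 = 1 + 0 + 1 + 0 + 1 + 1 + 0 + 0 = 4 ≡ 0 (mod 2).
s = (0, 0, 1, 0)^T — this equals column 2 of H (binary 0010), so error is at position 2.
Correct: flip bit 2 of r = 110011001010000 to get c = 100011001010000.


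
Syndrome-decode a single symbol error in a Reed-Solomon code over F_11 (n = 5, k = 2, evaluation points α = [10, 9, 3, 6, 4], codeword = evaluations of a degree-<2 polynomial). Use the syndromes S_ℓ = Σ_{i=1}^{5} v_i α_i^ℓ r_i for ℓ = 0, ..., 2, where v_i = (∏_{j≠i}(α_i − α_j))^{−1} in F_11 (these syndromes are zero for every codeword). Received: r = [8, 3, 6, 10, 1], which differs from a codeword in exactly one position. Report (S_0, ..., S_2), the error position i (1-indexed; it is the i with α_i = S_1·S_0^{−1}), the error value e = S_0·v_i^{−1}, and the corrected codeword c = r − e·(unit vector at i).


S = (2, 8, 10), error at position 5, error magnitude e = 1, c = [8, 3, 6, 10, 0].

Step 1: column multipliers v_i = (∏_{j≠i}(α_i − α_j))^{−1} mod 11.
  i = 1 (α = 10): (10−9)(10−3)(10−6)(10−4) = 1·7·4·6 = 168 ≡ 3, so v_1 = 3^{−1} = 4 (mod 11).
  i = 2 (α = 9): (9−10)(9−3)(9−6)(9−4) = (−1)·6·3·5 = −90 ≡ 9, so v_2 = 9^{−1} = 5 (mod 11).
  i = 3 (α = 3): (3−10)(3−9)(3−6)(3−4) = (−7)·(−6)·(−3)·(−1) = 126 ≡ 5, so v_3 = 5^{−1} = 9 (mod 11).
  i = 4 (α = 6): (6−10)(6−9)(6−3)(6−4) = (−4)·(−3)·3·2 = 72 ≡ 6, so v_4 = 6^{−1} = 2 (mod 11).
  i = 5 (α = 4): (4−10)(4−9)(4−3)(4−6) = (−6)·(−5)·1·(−2) = −60 ≡ 6, so v_5 = 6^{−1} = 2 (mod 11).
  v = [4, 5, 9, 2, 2].
Step 2: syndromes of r = [8, 3, 6, 10, 1] (all sums mod 11).
  S_0 = Σ v_i r_i = 4·8 + 5·3 + 9·6 + 2·10 + 2·1 = 123 ≡ 2.
  S_1 = Σ v_i α_i r_i = 4·10·8 + 5·9·3 + 9·3·6 + 2·6·10 + 2·4·1 = 745 ≡ 8.
  α_i^2 mod 11 = [1, 4, 9, 3, 5].
  S_2 = Σ v_i α_i^2 r_i = 4·1·8 + 5·4·3 + 9·9·6 + 2·3·10 + 2·5·1 = 648 ≡ 10.
  S = (2, 8, 10) ≠ 0, so r is not a codeword (an error is present).
Step 3: locate the error. For a single error e at position i, S_ℓ = v_i·e·α_i^ℓ, so α_err = S_1/S_0.
  S_0^{−1} = 2^{−1} = 6 (mod 11), so α_err = 8·6 = 48 ≡ 4 = α_5. Error position i = 5.
  Consistency check: S_2/S_1 = 10·7 = 70 ≡ 4 = α_err ✓ (single-error assumption holds).
Step 4: error magnitude e = S_0/v_5 = S_0·∏_{j≠5}(α_5 − α_j) = 2·6 = 12 ≡ 1 (mod 11).
Step 5: correct position 5: c_5 = r_5 − e = 1 − 1 ≡ 0 (mod 11). Hence c = [8, 3, 6, 10, 0].
  Check: interpolating c through the α_i gives m(x) = 2 + 5·x (degree < 2) with m(α_i) = c_i for every i, so c is indeed a codeword.


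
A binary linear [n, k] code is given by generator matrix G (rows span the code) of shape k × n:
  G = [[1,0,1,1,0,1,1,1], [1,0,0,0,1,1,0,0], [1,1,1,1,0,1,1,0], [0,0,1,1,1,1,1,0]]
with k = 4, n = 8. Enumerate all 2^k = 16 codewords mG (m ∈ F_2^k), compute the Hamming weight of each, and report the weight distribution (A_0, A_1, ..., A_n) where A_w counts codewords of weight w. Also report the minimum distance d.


Weight distribution: A_0 = 1, A_2 = 3, A_3 = 3, A_4 = 1, A_5 = 4, A_6 = 3, A_7 = 1. Minimum distance d = 2.

Enumerate all 2^4 = 16 messages m ∈ F_2^4.
For each, compute codeword c = mG in F_2^8, then tally its weight.
  m = 0000 → c = 00000000, weight = 0.
  m = 1000 → c = 10110111, weight = 6.
  m = 0100 → c = 10001100, weight = 3.
  m = 1100 → c = 00111011, weight = 5.
  m = 0010 → c = 11110110, weight = 6.
  m = 1010 → c = 01000001, weight = 2.
  m = 0110 → c = 01111010, weight = 5.
  m = 1110 → c = 11001101, weight = 5.
  m = 0001 → c = 00111110, weight = 5.
  m = 1001 → c = 10001001, weight = 3.
  m = 0101 → c = 10110010, weight = 4.
  m = 1101 → c = 00000101, weight = 2.
  m = 0011 → c = 11001000, weight = 3.
  m = 1011 → c = 01111111, weight = 7.
  m = 0111 → c = 01000100, weight = 2.
  m = 1111 → c = 11110011, weight = 6.
Tally weights:
  weight 0: 1 codewords.
  weight 2: 3 codewords.
  weight 3: 3 codewords.
  weight 4: 1 codewords.
  weight 5: 4 codewords.
  weight 6: 3 codewords.
  weight 7: 1 codewords.
Minimum distance d = smallest w > 0 with A_w > 0 = 2.
Sanity: Σ A_w = 16 = 2^4 = 16 ✓.


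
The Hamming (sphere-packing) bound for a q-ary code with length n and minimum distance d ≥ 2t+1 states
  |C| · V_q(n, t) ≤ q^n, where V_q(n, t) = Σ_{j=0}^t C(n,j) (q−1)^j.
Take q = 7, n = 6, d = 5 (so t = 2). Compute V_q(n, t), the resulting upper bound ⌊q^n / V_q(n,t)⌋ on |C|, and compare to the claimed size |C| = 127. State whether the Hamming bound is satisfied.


V_q(n, t) = 577, q^n = 117649, Hamming bound = 203, |C| = 127 ≤ bound (satisfied).

Step 1: Compute V_q(n, t) = Σ_{j=0}^2 C(n, j) (q−1)^j.
  j = 0: C(6,0)·(6)^0 = 1·1 = 1.
  j = 1: C(6,1)·(6)^1 = 6·6 = 36.
  j = 2: C(6,2)·(6)^2 = 15·36 = 540.
  V_q(n, t) = 1 + 36 + 540 = 577.
Step 2: q^n = 7^6 = 117649.
Step 3: Hamming bound ⌊q^n / V_q(n,t)⌋ = ⌊117649/577⌋ = 203.
Step 4: Compare |C| = 127 to 203: satisfied.
The claimed |C| lies below the Hamming bound.


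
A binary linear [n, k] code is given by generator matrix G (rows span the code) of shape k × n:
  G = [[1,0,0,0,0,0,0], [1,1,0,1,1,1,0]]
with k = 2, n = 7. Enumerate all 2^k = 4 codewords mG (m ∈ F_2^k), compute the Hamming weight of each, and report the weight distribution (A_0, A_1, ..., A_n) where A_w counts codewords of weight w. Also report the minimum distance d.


Weight distribution: A_0 = 1, A_1 = 1, A_4 = 1, A_5 = 1. Minimum distance d = 1.

Enumerate all 2^2 = 4 messages m ∈ F_2^2.
For each, compute codeword c = mG in F_2^7, then tally its weight.
  m = 00 → c = 0000000, weight = 0.
  m = 10 → c = 1000000, weight = 1.
  m = 01 → c = 1101110, weight = 5.
  m = 11 → c = 0101110, weight = 4.
Tally weights:
  weight 0: 1 codewords.
  weight 1: 1 codewords.
  weight 4: 1 codewords.
  weight 5: 1 codewords.
Minimum distance d = smallest w > 0 with A_w > 0 = 1.
Sanity: Σ A_w = 4 = 2^2 = 4 ✓.


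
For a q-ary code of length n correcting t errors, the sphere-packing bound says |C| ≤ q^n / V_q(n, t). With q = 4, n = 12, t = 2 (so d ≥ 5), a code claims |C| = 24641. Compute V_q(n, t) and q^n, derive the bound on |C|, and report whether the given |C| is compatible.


V_q(n, t) = 631, q^n = 16777216, Hamming bound = 26588, |C| = 24641 ≤ bound (satisfied).

Step 1: Compute V_q(n, t) = Σ_{j=0}^2 C(n, j) (q−1)^j.
  j = 0: C(12,0)·(3)^0 = 1·1 = 1.
  j = 1: C(12,1)·(3)^1 = 12·3 = 36.
  j = 2: C(12,2)·(3)^2 = 66·9 = 594.
  V_q(n, t) = 1 + 36 + 594 = 631.
Step 2: q^n = 4^12 = 16777216.
Step 3: Hamming bound ⌊q^n / V_q(n,t)⌋ = ⌊16777216/631⌋ = 26588.
Step 4: Compare |C| = 24641 to 26588: satisfied.
The claimed |C| lies below the Hamming bound.


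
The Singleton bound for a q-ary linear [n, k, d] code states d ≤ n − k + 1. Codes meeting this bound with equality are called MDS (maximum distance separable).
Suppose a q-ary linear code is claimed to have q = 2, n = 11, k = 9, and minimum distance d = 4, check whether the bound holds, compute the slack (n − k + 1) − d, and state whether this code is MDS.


Singleton RHS = n − k + 1 = 3, slack = -1, bound violated (no such code; not MDS).

Singleton bound: d ≤ n − k + 1.
Here n = 11, k = 9, so n − k + 1 = 3.
Given d = 4, check d ≤ 3: NO.
Slack = (n − k + 1) − d = -1.
The slack is negative: d = 4 exceeds n − k + 1 = 3 by 1, so the Singleton bound is violated and no linear [11, 9, 4]_2 code can exist. In particular it is not MDS (MDS requires d = n − k + 1 exactly).
Description: the claimed parameters are [11, 9, 4]_2; such a code would be impossible (violates the Singleton bound).


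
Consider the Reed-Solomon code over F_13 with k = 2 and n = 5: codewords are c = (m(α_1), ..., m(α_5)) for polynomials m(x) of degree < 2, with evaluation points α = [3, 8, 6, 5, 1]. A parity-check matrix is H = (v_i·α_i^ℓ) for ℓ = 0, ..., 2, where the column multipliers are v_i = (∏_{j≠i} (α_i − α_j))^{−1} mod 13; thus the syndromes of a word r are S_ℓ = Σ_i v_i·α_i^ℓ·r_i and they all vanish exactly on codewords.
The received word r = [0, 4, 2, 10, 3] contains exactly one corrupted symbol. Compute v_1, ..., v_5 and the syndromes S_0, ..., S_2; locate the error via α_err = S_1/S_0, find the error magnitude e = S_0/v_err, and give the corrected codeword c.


S = (9, 7, 4), error at position 2, error magnitude e = 5, c = [0, 12, 2, 10, 3].

Step 1: column multipliers v_i = (∏_{j≠i}(α_i − α_j))^{−1} mod 13.
  i = 1 (α = 3): (3−8)(3−6)(3−5)(3−1) = (−5)·(−3)·(−2)·2 = −60 ≡ 5, so v_1 = 5^{−1} = 8 (mod 13).
  i = 2 (α = 8): (8−3)(8−6)(8−5)(8−1) = 5·2·3·7 = 210 ≡ 2, so v_2 = 2^{−1} = 7 (mod 13).
  i = 3 (α = 6): (6−3)(6−8)(6−5)(6−1) = 3·(−2)·1·5 = −30 ≡ 9, so v_3 = 9^{−1} = 3 (mod 13).
  i = 4 (α = 5): (5−3)(5−8)(5−6)(5−1) = 2·(−3)·(−1)·4 = 24 ≡ 11, so v_4 = 11^{−1} = 6 (mod 13).
  i = 5 (α = 1): (1−3)(1−8)(1−6)(1−5) = (−2)·(−7)·(−5)·(−4) = 280 ≡ 7, so v_5 = 7^{−1} = 2 (mod 13).
  v = [8, 7, 3, 6, 2].
Step 2: syndromes of r = [0, 4, 2, 10, 3] (all sums mod 13).
  S_0 = Σ v_i r_i = 8·0 + 7·4 + 3·2 + 6·10 + 2·3 = 100 ≡ 9.
  S_1 = Σ v_i α_i r_i = 8·3·0 + 7·8·4 + 3·6·2 + 6·5·10 + 2·1·3 = 566 ≡ 7.
  α_i^2 mod 13 = [9, 12, 10, 12, 1].
  S_2 = Σ v_i α_i^2 r_i = 8·9·0 + 7·12·4 + 3·10·2 + 6·12·10 + 2·1·3 = 1122 ≡ 4.
  S = (9, 7, 4) ≠ 0, so r is not a codeword (an error is present).
Step 3: locate the error. For a single error e at position i, S_ℓ = v_i·e·α_i^ℓ, so α_err = S_1/S_0.
  S_0^{−1} = 9^{−1} = 3 (mod 13), so α_err = 7·3 = 21 ≡ 8 = α_2. Error position i = 2.
  Consistency check: S_2/S_1 = 4·2 = 8 ≡ 8 = α_err ✓ (single-error assumption holds).
Step 4: error magnitude e = S_0/v_2 = S_0·∏_{j≠2}(α_2 − α_j) = 9·2 = 18 ≡ 5 (mod 13).
Step 5: correct position 2: c_2 = r_2 − e = 4 − 5 ≡ 12 (mod 13). Hence c = [0, 12, 2, 10, 3].
  Check: interpolating c through the α_i gives m(x) = 11 + 5·x (degree < 2) with m(α_i) = c_i for every i, so c is indeed a codeword.


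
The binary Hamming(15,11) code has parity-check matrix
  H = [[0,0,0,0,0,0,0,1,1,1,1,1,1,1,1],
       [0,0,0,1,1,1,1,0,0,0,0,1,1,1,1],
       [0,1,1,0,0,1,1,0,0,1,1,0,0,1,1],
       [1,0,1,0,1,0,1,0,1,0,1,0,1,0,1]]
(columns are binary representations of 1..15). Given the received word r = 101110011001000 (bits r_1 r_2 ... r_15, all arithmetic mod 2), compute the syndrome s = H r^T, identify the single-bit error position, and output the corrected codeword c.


s = (1, 1, 1, 0)^T, error position = 14, corrected codeword c = 101110011001010

Compute s = H r^T mod 2 one row at a time:
  s_1 = 1 + 1 + 0 + 0 + 1 + 0 + 0 + 0 = 3 ≡ 1 (mod 2).
  s_2 = 1 + 1 + 0 + 0 + 1 + 0 + 0 + 0 = 3 ≡ 1 (mod 2).
  s_3 = 0 + 1 + 0 + 0 + 0 + 0 + 0 + 0 = 1 ≡ 1 (mod 2).
  s_4 = 1 + 1 + 1 + 0 + 1 + 0 + 0 + 0 = 4 ≡ 0 (mod 2).
s = (1, 1, 1, 0)^T — this equals column 14 of H (binary 1110), so error is at position 14.
Correct: flip bit 14 of r = 101110011001000 to get c = 101110011001010.


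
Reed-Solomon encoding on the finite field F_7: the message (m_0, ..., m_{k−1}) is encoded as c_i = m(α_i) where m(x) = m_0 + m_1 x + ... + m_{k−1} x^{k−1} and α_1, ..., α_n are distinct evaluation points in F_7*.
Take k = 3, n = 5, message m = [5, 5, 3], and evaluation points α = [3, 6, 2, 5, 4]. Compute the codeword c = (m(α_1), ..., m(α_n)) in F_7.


c = [5, 3, 6, 0, 3]

Message polynomial: m(x) = 5 + 5·x + 3·x^2 (mod 7).
For each evaluation point α_i, compute m(α_i) mod 7:
  α_1 = 3: Horner steps 3 → 0 → 5, so m(3) = 5.
  α_2 = 6: Horner steps 3 → 2 → 3, so m(6) = 3.
  α_3 = 2: Horner steps 3 → 4 → 6, so m(2) = 6.
  α_4 = 5: Horner steps 3 → 6 → 0, so m(5) = 0.
  α_5 = 4: Horner steps 3 → 3 → 3, so m(4) = 3.
Codeword c = [5, 3, 6, 0, 3] ∈ F_7^5.


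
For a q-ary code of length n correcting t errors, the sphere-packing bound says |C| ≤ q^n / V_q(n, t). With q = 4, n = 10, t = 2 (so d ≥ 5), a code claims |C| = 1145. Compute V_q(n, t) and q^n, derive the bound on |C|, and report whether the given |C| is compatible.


V_q(n, t) = 436, q^n = 1048576, Hamming bound = 2404, |C| = 1145 ≤ bound (satisfied).

Step 1: Compute V_q(n, t) = Σ_{j=0}^2 C(n, j) (q−1)^j.
  j = 0: C(10,0)·(3)^0 = 1·1 = 1.
  j = 1: C(10,1)·(3)^1 = 10·3 = 30.
  j = 2: C(10,2)·(3)^2 = 45·9 = 405.
  V_q(n, t) = 1 + 30 + 405 = 436.
Step 2: q^n = 4^10 = 1048576.
Step 3: Hamming bound ⌊q^n / V_q(n,t)⌋ = ⌊1048576/436⌋ = 2404.
Step 4: Compare |C| = 1145 to 2404: satisfied.
The claimed |C| lies below the Hamming bound.


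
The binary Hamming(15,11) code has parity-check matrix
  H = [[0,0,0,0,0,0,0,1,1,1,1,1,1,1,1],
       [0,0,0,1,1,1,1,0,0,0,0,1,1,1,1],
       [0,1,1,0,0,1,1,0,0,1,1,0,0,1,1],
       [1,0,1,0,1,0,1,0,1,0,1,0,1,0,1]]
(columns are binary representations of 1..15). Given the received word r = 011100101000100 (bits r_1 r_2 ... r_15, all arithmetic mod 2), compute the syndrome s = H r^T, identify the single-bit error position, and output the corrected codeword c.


s = (0, 1, 1, 0)^T, error position = 6, corrected codeword c = 011101101000100

Compute s = H r^T mod 2 one row at a time:
  s_1 = 0 + 1 + 0 + 0 + 0 + 1 + 0 + 0 = 2 ≡ 0 (mod 2).
  s_2 = 1 + 0 + 0 + 1 + 0 + 1 + 0 + 0 = 3 ≡ 1 (mod 2).
  s_3 = 1 + 1 + 0 + 1 + 0 + 0 + 0 + 0 = 3 ≡ 1 (mod 2).
  s_4 = 0 + 1 + 0 + 1 + 1 + 0 + 1 + 0 = 4 ≡ 0 (mod 2).
s = (0, 1, 1, 0)^T — this equals column 6 of H (binary 0110), so error is at position 6.
Correct: flip bit 6 of r = 011100101000100 to get c = 011101101000100.


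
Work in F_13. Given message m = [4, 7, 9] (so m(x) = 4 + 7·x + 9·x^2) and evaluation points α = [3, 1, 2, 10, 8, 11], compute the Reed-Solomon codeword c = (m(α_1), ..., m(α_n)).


c = [2, 7, 2, 12, 12, 0]

Message polynomial: m(x) = 4 + 7·x + 9·x^2 (mod 13).
For each evaluation point α_i, compute m(α_i) mod 13:
  α_1 = 3: Horner steps 9 → 8 → 2, so m(3) = 2.
  α_2 = 1: Horner steps 9 → 3 → 7, so m(1) = 7.
  α_3 = 2: Horner steps 9 → 12 → 2, so m(2) = 2.
  α_4 = 10: Horner steps 9 → 6 → 12, so m(10) = 12.
  α_5 = 8: Horner steps 9 → 1 → 12, so m(8) = 12.
  α_6 = 11: Horner steps 9 → 2 → 0, so m(11) = 0.
Codeword c = [2, 7, 2, 12, 12, 0] ∈ F_13^6.


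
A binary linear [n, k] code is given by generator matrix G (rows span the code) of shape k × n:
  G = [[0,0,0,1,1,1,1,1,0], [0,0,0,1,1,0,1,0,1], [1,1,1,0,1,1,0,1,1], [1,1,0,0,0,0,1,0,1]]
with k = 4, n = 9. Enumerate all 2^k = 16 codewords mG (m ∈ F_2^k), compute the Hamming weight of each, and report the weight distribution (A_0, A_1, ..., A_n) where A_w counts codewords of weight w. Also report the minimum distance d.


Weight distribution: A_0 = 1, A_2 = 1, A_3 = 1, A_4 = 5, A_5 = 4, A_6 = 1, A_7 = 3. Minimum distance d = 2.

Enumerate all 2^4 = 16 messages m ∈ F_2^4.
For each, compute codeword c = mG in F_2^9, then tally its weight.
  m = 0000 → c = 000000000, weight = 0.
  m = 1000 → c = 000111110, weight = 5.
  m = 0100 → c = 000110101, weight = 4.
  m = 1100 → c = 000001011, weight = 3.
  m = 0010 → c = 111011011, weight = 7.
  m = 1010 → c = 111100101, weight = 6.
  m = 0110 → c = 111101110, weight = 7.
  m = 1110 → c = 111010000, weight = 4.
  m = 0001 → c = 110000101, weight = 4.
  m = 1001 → c = 110111011, weight = 7.
  m = 0101 → c = 110110000, weight = 4.
  m = 1101 → c = 110001110, weight = 5.
  m = 0011 → c = 001011110, weight = 5.
  m = 1011 → c = 001100000, weight = 2.
  m = 0111 → c = 001101011, weight = 5.
  m = 1111 → c = 001010101, weight = 4.
Tally weights:
  weight 0: 1 codewords.
  weight 2: 1 codewords.
  weight 3: 1 codewords.
  weight 4: 5 codewords.
  weight 5: 4 codewords.
  weight 6: 1 codewords.
  weight 7: 3 codewords.
Minimum distance d = smallest w > 0 with A_w > 0 = 2.
Sanity: Σ A_w = 16 = 2^4 = 16 ✓.


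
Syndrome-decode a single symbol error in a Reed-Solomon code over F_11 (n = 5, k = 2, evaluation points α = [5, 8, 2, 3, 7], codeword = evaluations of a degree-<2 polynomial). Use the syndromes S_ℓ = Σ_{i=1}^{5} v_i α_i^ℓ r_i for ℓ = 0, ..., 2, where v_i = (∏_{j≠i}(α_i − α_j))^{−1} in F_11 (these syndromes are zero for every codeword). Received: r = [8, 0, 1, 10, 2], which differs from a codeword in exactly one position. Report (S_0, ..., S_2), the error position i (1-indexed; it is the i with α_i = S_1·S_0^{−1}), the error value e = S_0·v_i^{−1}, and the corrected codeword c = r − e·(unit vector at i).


S = (8, 7, 2), error at position 1, error magnitude e = 2, c = [6, 0, 1, 10, 2].

Step 1: column multipliers v_i = (∏_{j≠i}(α_i − α_j))^{−1} mod 11.
  i = 1 (α = 5): (5−8)(5−2)(5−3)(5−7) = (−3)·3·2·(−2) = 36 ≡ 3, so v_1 = 3^{−1} = 4 (mod 11).
  i = 2 (α = 8): (8−5)(8−2)(8−3)(8−7) = 3·6·5·1 = 90 ≡ 2, so v_2 = 2^{−1} = 6 (mod 11).
  i = 3 (α = 2): (2−5)(2−8)(2−3)(2−7) = (−3)·(−6)·(−1)·(−5) = 90 ≡ 2, so v_3 = 2^{−1} = 6 (mod 11).
  i = 4 (α = 3): (3−5)(3−8)(3−2)(3−7) = (−2)·(−5)·1·(−4) = −40 ≡ 4, so v_4 = 4^{−1} = 3 (mod 11).
  i = 5 (α = 7): (7−5)(7−8)(7−2)(7−3) = 2·(−1)·5·4 = −40 ≡ 4, so v_5 = 4^{−1} = 3 (mod 11).
  v = [4, 6, 6, 3, 3].
Step 2: syndromes of r = [8, 0, 1, 10, 2] (all sums mod 11).
  S_0 = Σ v_i r_i = 4·8 + 6·0 + 6·1 + 3·10 + 3·2 = 74 ≡ 8.
  S_1 = Σ v_i α_i r_i = 4·5·8 + 6·8·0 + 6·2·1 + 3·3·10 + 3·7·2 = 304 ≡ 7.
  α_i^2 mod 11 = [3, 9, 4, 9, 5].
  S_2 = Σ v_i α_i^2 r_i = 4·3·8 + 6·9·0 + 6·4·1 + 3·9·10 + 3·5·2 = 420 ≡ 2.
  S = (8, 7, 2) ≠ 0, so r is not a codeword (an error is present).
Step 3: locate the error. For a single error e at position i, S_ℓ = v_i·e·α_i^ℓ, so α_err = S_1/S_0.
  S_0^{−1} = 8^{−1} = 7 (mod 11), so α_err = 7·7 = 49 ≡ 5 = α_1. Error position i = 1.
  Consistency check: S_2/S_1 = 2·8 = 16 ≡ 5 = α_err ✓ (single-error assumption holds).
Step 4: error magnitude e = S_0/v_1 = S_0·∏_{j≠1}(α_1 − α_j) = 8·3 = 24 ≡ 2 (mod 11).
Step 5: correct position 1: c_1 = r_1 − e = 8 − 2 ≡ 6 (mod 11). Hence c = [6, 0, 1, 10, 2].
  Check: interpolating c through the α_i gives m(x) = 5 + 9·x (degree < 2) with m(α_i) = c_i for every i, so c is indeed a codeword.


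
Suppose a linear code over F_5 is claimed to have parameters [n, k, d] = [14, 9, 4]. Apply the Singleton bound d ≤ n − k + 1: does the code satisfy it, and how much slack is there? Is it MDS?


Singleton RHS = n − k + 1 = 6, slack = 2, bound satisfied, not MDS.

Singleton bound: d ≤ n − k + 1.
Here n = 14, k = 9, so n − k + 1 = 6.
Given d = 4, check d ≤ 6: YES.
Slack = (n − k + 1) − d = 2.
The code is NOT MDS (slack = 2 > 0).
Description: the claimed parameters are [14, 9, 4]_5; such a code would be non-MDS.


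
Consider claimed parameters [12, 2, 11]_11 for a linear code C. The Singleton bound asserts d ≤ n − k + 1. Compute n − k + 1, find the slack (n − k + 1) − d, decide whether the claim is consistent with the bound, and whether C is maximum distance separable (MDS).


Singleton RHS = n − k + 1 = 11, slack = 0, bound satisfied, MDS.

Singleton bound: d ≤ n − k + 1.
Here n = 12, k = 2, so n − k + 1 = 11.
Given d = 11, check d ≤ 11: YES.
Slack = (n − k + 1) − d = 0.
The code is MDS (slack = 0).
Description: the claimed parameters are [12, 2, 11]_11; such a code would be MDS (meets Singleton bound).


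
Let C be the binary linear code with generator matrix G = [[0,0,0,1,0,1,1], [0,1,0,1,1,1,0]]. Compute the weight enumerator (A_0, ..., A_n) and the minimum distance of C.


Weight distribution: A_0 = 1, A_3 = 2, A_4 = 1. Minimum distance d = 3.

Enumerate all 2^2 = 4 messages m ∈ F_2^2.
For each, compute codeword c = mG in F_2^7, then tally its weight.
  m = 00 → c = 0000000, weight = 0.
  m = 10 → c = 0001011, weight = 3.
  m = 01 → c = 0101110, weight = 4.
  m = 11 → c = 0100101, weight = 3.
Tally weights:
  weight 0: 1 codewords.
  weight 3: 2 codewords.
  weight 4: 1 codewords.
Minimum distance d = smallest w > 0 with A_w > 0 = 3.
Sanity: Σ A_w = 4 = 2^2 = 4 ✓.


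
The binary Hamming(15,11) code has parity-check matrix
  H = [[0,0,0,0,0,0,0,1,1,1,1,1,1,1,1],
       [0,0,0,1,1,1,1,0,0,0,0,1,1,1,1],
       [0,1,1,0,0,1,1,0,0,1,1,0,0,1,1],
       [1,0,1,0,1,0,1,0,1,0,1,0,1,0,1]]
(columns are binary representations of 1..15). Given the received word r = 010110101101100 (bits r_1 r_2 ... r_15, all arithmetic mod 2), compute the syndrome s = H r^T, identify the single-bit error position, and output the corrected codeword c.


s = (0, 1, 1, 0)^T, error position = 6, corrected codeword c = 010111101101100

Compute s = H r^T mod 2 one row at a time:
  s_1 = 0 + 1 + 1 + 0 + 1 + 1 + 0 + 0 = 4 ≡ 0 (mod 2).
  s_2 = 1 + 1 + 0 + 1 + 1 + 1 + 0 + 0 = 5 ≡ 1 (mod 2).
  s_3 = 1 + 0 + 0 + 1 + 1 + 0 + 0 + 0 = 3 ≡ 1 (mod 2).
  s_4 = 0 + 0 + 1 + 1 + 1 + 0 + 1 + 0 = 4 ≡ 0 (mod 2).
s = (0, 1, 1, 0)^T — this equals column 6 of H (binary 0110), so error is at position 6.
Correct: flip bit 6 of r = 010110101101100 to get c = 010111101101100.


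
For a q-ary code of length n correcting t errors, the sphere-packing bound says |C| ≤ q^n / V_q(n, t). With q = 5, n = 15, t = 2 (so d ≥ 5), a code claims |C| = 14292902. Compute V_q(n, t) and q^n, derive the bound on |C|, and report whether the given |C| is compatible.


V_q(n, t) = 1741, q^n = 30517578125, Hamming bound = 17528764, |C| = 14292902 ≤ bound (satisfied).

Step 1: Compute V_q(n, t) = Σ_{j=0}^2 C(n, j) (q−1)^j.
  j = 0: C(15,0)·(4)^0 = 1·1 = 1.
  j = 1: C(15,1)·(4)^1 = 15·4 = 60.
  j = 2: C(15,2)·(4)^2 = 105·16 = 1680.
  V_q(n, t) = 1 + 60 + 1680 = 1741.
Step 2: q^n = 5^15 = 30517578125.
Step 3: Hamming bound ⌊q^n / V_q(n,t)⌋ = ⌊30517578125/1741⌋ = 17528764.
Step 4: Compare |C| = 14292902 to 17528764: satisfied.
The claimed |C| lies below the Hamming bound.


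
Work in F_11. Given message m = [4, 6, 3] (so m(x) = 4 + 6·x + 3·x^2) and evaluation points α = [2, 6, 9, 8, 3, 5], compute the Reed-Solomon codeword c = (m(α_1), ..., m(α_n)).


c = [6, 5, 4, 2, 5, 10]

Message polynomial: m(x) = 4 + 6·x + 3·x^2 (mod 11).
For each evaluation point α_i, compute m(α_i) mod 11:
  α_1 = 2: Horner steps 3 → 1 → 6, so m(2) = 6.
  α_2 = 6: Horner steps 3 → 2 → 5, so m(6) = 5.
  α_3 = 9: Horner steps 3 → 0 → 4, so m(9) = 4.
  α_4 = 8: Horner steps 3 → 8 → 2, so m(8) = 2.
  α_5 = 3: Horner steps 3 → 4 → 5, so m(3) = 5.
  α_6 = 5: Horner steps 3 → 10 → 10, so m(5) = 10.
Codeword c = [6, 5, 4, 2, 5, 10] ∈ F_11^6.


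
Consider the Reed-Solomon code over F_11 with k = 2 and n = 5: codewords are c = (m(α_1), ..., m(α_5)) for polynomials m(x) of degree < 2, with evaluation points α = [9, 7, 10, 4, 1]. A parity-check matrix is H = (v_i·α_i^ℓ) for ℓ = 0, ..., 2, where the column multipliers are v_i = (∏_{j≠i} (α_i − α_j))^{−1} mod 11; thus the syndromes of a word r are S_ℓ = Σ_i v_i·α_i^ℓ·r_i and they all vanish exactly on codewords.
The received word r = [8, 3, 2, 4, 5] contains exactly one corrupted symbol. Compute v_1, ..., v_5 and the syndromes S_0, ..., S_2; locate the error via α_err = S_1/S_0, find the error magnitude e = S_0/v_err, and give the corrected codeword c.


S = (3, 5, 1), error at position 1, error magnitude e = 2, c = [6, 3, 2, 4, 5].

Step 1: column multipliers v_i = (∏_{j≠i}(α_i − α_j))^{−1} mod 11.
  i = 1 (α = 9): (9−7)(9−10)(9−4)(9−1) = 2·(−1)·5·8 = −80 ≡ 8, so v_1 = 8^{−1} = 7 (mod 11).
  i = 2 (α = 7): (7−9)(7−10)(7−4)(7−1) = (−2)·(−3)·3·6 = 108 ≡ 9, so v_2 = 9^{−1} = 5 (mod 11).
  i = 3 (α = 10): (10−9)(10−7)(10−4)(10−1) = 1·3·6·9 = 162 ≡ 8, so v_3 = 8^{−1} = 7 (mod 11).
  i = 4 (α = 4): (4−9)(4−7)(4−10)(4−1) = (−5)·(−3)·(−6)·3 = −270 ≡ 5, so v_4 = 5^{−1} = 9 (mod 11).
  i = 5 (α = 1): (1−9)(1−7)(1−10)(1−4) = (−8)·(−6)·(−9)·(−3) = 1296 ≡ 9, so v_5 = 9^{−1} = 5 (mod 11).
  v = [7, 5, 7, 9, 5].
Step 2: syndromes of r = [8, 3, 2, 4, 5] (all sums mod 11).
  S_0 = Σ v_i r_i = 7·8 + 5·3 + 7·2 + 9·4 + 5·5 = 146 ≡ 3.
  S_1 = Σ v_i α_i r_i = 7·9·8 + 5·7·3 + 7·10·2 + 9·4·4 + 5·1·5 = 918 ≡ 5.
  α_i^2 mod 11 = [4, 5, 1, 5, 1].
  S_2 = Σ v_i α_i^2 r_i = 7·4·8 + 5·5·3 + 7·1·2 + 9·5·4 + 5·1·5 = 518 ≡ 1.
  S = (3, 5, 1) ≠ 0, so r is not a codeword (an error is present).
Step 3: locate the error. For a single error e at position i, S_ℓ = v_i·e·α_i^ℓ, so α_err = S_1/S_0.
  S_0^{−1} = 3^{−1} = 4 (mod 11), so α_err = 5·4 = 20 ≡ 9 = α_1. Error position i = 1.
  Consistency check: S_2/S_1 = 1·9 = 9 ≡ 9 = α_err ✓ (single-error assumption holds).
Step 4: error magnitude e = S_0/v_1 = S_0·∏_{j≠1}(α_1 − α_j) = 3·8 = 24 ≡ 2 (mod 11).
Step 5: correct position 1: c_1 = r_1 − e = 8 − 2 ≡ 6 (mod 11). Hence c = [6, 3, 2, 4, 5].
  Check: interpolating c through the α_i gives m(x) = 9 + 7·x (degree < 2) with m(α_i) = c_i for every i, so c is indeed a codeword.


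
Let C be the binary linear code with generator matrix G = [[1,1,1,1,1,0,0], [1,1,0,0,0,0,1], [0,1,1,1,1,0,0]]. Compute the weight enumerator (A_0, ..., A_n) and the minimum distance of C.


Weight distribution: A_0 = 1, A_1 = 1, A_2 = 1, A_3 = 1, A_4 = 2, A_5 = 2. Minimum distance d = 1.

Enumerate all 2^3 = 8 messages m ∈ F_2^3.
For each, compute codeword c = mG in F_2^7, then tally its weight.
  m = 000 → c = 0000000, weight = 0.
  m = 100 → c = 1111100, weight = 5.
  m = 010 → c = 1100001, weight = 3.
  m = 110 → c = 0011101, weight = 4.
  m = 001 → c = 0111100, weight = 4.
  m = 101 → c = 1000000, weight = 1.
  m = 011 → c = 1011101, weight = 5.
  m = 111 → c = 0100001, weight = 2.
Tally weights:
  weight 0: 1 codewords.
  weight 1: 1 codewords.
  weight 2: 1 codewords.
  weight 3: 1 codewords.
  weight 4: 2 codewords.
  weight 5: 2 codewords.
Minimum distance d = smallest w > 0 with A_w > 0 = 1.
Sanity: Σ A_w = 8 = 2^3 = 8 ✓.


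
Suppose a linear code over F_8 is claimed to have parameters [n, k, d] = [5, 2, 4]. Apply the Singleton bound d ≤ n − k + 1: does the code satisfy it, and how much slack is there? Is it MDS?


Singleton RHS = n − k + 1 = 4, slack = 0, bound satisfied, MDS.

Singleton bound: d ≤ n − k + 1.
Here n = 5, k = 2, so n − k + 1 = 4.
Given d = 4, check d ≤ 4: YES.
Slack = (n − k + 1) − d = 0.
The code is MDS (slack = 0).
Description: the claimed parameters are [5, 2, 4]_8; such a code would be MDS (meets Singleton bound).


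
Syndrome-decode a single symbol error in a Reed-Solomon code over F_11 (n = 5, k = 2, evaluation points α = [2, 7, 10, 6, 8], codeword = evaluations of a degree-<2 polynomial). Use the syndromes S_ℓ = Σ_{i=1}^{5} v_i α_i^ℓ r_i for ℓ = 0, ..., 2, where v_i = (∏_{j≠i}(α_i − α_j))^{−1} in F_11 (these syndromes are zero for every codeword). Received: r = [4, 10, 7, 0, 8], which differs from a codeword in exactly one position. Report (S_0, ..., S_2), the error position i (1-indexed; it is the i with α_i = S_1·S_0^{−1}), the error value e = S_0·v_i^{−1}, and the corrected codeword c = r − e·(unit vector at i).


S = (6, 4, 10), error at position 5, error magnitude e = 10, c = [4, 10, 7, 0, 9].

Step 1: column multipliers v_i = (∏_{j≠i}(α_i − α_j))^{−1} mod 11.
  i = 1 (α = 2): (2−7)(2−10)(2−6)(2−8) = (−5)·(−8)·(−4)·(−6) = 960 ≡ 3, so v_1 = 3^{−1} = 4 (mod 11).
  i = 2 (α = 7): (7−2)(7−10)(7−6)(7−8) = 5·(−3)·1·(−1) = 15 ≡ 4, so v_2 = 4^{−1} = 3 (mod 11).
  i = 3 (α = 10): (10−2)(10−7)(10−6)(10−8) = 8·3·4·2 = 192 ≡ 5, so v_3 = 5^{−1} = 9 (mod 11).
  i = 4 (α = 6): (6−2)(6−7)(6−10)(6−8) = 4·(−1)·(−4)·(−2) = −32 ≡ 1, so v_4 = 1^{−1} = 1 (mod 11).
  i = 5 (α = 8): (8−2)(8−7)(8−10)(8−6) = 6·1·(−2)·2 = −24 ≡ 9, so v_5 = 9^{−1} = 5 (mod 11).
  v = [4, 3, 9, 1, 5].
Step 2: syndromes of r = [4, 10, 7, 0, 8] (all sums mod 11).
  S_0 = Σ v_i r_i = 4·4 + 3·10 + 9·7 + 1·0 + 5·8 = 149 ≡ 6.
  S_1 = Σ v_i α_i r_i = 4·2·4 + 3·7·10 + 9·10·7 + 1·6·0 + 5·8·8 = 1192 ≡ 4.
  α_i^2 mod 11 = [4, 5, 1, 3, 9].
  S_2 = Σ v_i α_i^2 r_i = 4·4·4 + 3·5·10 + 9·1·7 + 1·3·0 + 5·9·8 = 637 ≡ 10.
  S = (6, 4, 10) ≠ 0, so r is not a codeword (an error is present).
Step 3: locate the error. For a single error e at position i, S_ℓ = v_i·e·α_i^ℓ, so α_err = S_1/S_0.
  S_0^{−1} = 6^{−1} = 2 (mod 11), so α_err = 4·2 = 8 ≡ 8 = α_5. Error position i = 5.
  Consistency check: S_2/S_1 = 10·3 = 30 ≡ 8 = α_err ✓ (single-error assumption holds).
Step 4: error magnitude e = S_0/v_5 = S_0·∏_{j≠5}(α_5 − α_j) = 6·9 = 54 ≡ 10 (mod 11).
Step 5: correct position 5: c_5 = r_5 − e = 8 − 10 ≡ 9 (mod 11). Hence c = [4, 10, 7, 0, 9].
  Check: interpolating c through the α_i gives m(x) = 6 + 10·x (degree < 2) with m(α_i) = c_i for every i, so c is indeed a codeword.


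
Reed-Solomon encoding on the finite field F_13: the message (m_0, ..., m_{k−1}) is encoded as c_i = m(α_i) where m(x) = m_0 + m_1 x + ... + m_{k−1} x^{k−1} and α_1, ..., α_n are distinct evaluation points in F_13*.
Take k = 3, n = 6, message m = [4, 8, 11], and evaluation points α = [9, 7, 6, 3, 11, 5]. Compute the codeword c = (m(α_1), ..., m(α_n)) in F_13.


c = [5, 1, 6, 10, 6, 7]

Message polynomial: m(x) = 4 + 8·x + 11·x^2 (mod 13).
For each evaluation point α_i, compute m(α_i) mod 13:
  α_1 = 9: Horner steps 11 → 3 → 5, so m(9) = 5.
  α_2 = 7: Horner steps 11 → 7 → 1, so m(7) = 1.
  α_3 = 6: Horner steps 11 → 9 → 6, so m(6) = 6.
  α_4 = 3: Horner steps 11 → 2 → 10, so m(3) = 10.
  α_5 = 11: Horner steps 11 → 12 → 6, so m(11) = 6.
  α_6 = 5: Horner steps 11 → 11 → 7, so m(5) = 7.
Codeword c = [5, 1, 6, 10, 6, 7] ∈ F_13^6.


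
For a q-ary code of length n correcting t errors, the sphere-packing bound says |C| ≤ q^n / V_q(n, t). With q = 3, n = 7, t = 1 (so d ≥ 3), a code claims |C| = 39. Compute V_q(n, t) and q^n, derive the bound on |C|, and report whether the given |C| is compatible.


V_q(n, t) = 15, q^n = 2187, Hamming bound = 145, |C| = 39 ≤ bound (satisfied).

Step 1: Compute V_q(n, t) = Σ_{j=0}^1 C(n, j) (q−1)^j.
  j = 0: C(7,0)·(2)^0 = 1·1 = 1.
  j = 1: C(7,1)·(2)^1 = 7·2 = 14.
  V_q(n, t) = 1 + 14 = 15.
Step 2: q^n = 3^7 = 2187.
Step 3: Hamming bound ⌊q^n / V_q(n,t)⌋ = ⌊2187/15⌋ = 145.
Step 4: Compare |C| = 39 to 145: satisfied.
The claimed |C| lies below the Hamming bound.


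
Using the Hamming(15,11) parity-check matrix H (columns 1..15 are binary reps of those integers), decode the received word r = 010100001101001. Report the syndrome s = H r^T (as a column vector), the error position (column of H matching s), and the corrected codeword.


s = (0, 1, 1, 0)^T, error position = 6, corrected codeword c = 010101001101001

Compute s = H r^T mod 2 one row at a time:
  s_1 = 0 + 1 + 1 + 0 + 1 + 0 + 0 + 1 = 4 ≡ 0 (mod 2).
  s_2 = 1 + 0 + 0 + 0 + 1 + 0 + 0 + 1 = 3 ≡ 1 (mod 2).
  s_3 = 1 + 0 + 0 + 0 + 1 + 0 + 0 + 1 = 3 ≡ 1 (mod 2).
  s_4 = 0 + 0 + 0 + 0 + 1 + 0 + 0 + 1 = 2 ≡ 0 (mod 2).
s = (0, 1, 1, 0)^T — this equals column 6 of H (binary 0110), so error is at position 6.
Correct: flip bit 6 of r = 010100001101001 to get c = 010101001101001.


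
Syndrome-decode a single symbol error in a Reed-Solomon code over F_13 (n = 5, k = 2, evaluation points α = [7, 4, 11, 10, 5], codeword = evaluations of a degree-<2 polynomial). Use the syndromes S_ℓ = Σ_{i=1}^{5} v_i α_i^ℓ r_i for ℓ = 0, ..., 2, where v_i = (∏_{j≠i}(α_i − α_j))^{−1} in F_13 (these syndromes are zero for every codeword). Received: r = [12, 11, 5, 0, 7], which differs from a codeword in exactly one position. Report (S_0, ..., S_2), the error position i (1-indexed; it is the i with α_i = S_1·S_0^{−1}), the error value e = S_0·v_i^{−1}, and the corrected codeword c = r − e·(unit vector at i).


S = (4, 5, 3), error at position 3, error magnitude e = 9, c = [12, 11, 9, 0, 7].

Step 1: column multipliers v_i = (∏_{j≠i}(α_i − α_j))^{−1} mod 13.
  i = 1 (α = 7): (7−4)(7−11)(7−10)(7−5) = 3·(−4)·(−3)·2 = 72 ≡ 7, so v_1 = 7^{−1} = 2 (mod 13).
  i = 2 (α = 4): (4−7)(4−11)(4−10)(4−5) = (−3)·(−7)·(−6)·(−1) = 126 ≡ 9, so v_2 = 9^{−1} = 3 (mod 13).
  i = 3 (α = 11): (11−7)(11−4)(11−10)(11−5) = 4·7·1·6 = 168 ≡ 12, so v_3 = 12^{−1} = 12 (mod 13).
  i = 4 (α = 10): (10−7)(10−4)(10−11)(10−5) = 3·6·(−1)·5 = −90 ≡ 1, so v_4 = 1^{−1} = 1 (mod 13).
  i = 5 (α = 5): (5−7)(5−4)(5−11)(5−10) = (−2)·1·(−6)·(−5) = −60 ≡ 5, so v_5 = 5^{−1} = 8 (mod 13).
  v = [2, 3, 12, 1, 8].
Step 2: syndromes of r = [12, 11, 5, 0, 7] (all sums mod 13).
  S_0 = Σ v_i r_i = 2·12 + 3·11 + 12·5 + 1·0 + 8·7 = 173 ≡ 4.
  S_1 = Σ v_i α_i r_i = 2·7·12 + 3·4·11 + 12·11·5 + 1·10·0 + 8·5·7 = 1240 ≡ 5.
  α_i^2 mod 13 = [10, 3, 4, 9, 12].
  S_2 = Σ v_i α_i^2 r_i = 2·10·12 + 3·3·11 + 12·4·5 + 1·9·0 + 8·12·7 = 1251 ≡ 3.
  S = (4, 5, 3) ≠ 0, so r is not a codeword (an error is present).
Step 3: locate the error. For a single error e at position i, S_ℓ = v_i·e·α_i^ℓ, so α_err = S_1/S_0.
  S_0^{−1} = 4^{−1} = 10 (mod 13), so α_err = 5·10 = 50 ≡ 11 = α_3. Error position i = 3.
  Consistency check: S_2/S_1 = 3·8 = 24 ≡ 11 = α_err ✓ (single-error assumption holds).
Step 4: error magnitude e = S_0/v_3 = S_0·∏_{j≠3}(α_3 − α_j) = 4·12 = 48 ≡ 9 (mod 13).
Step 5: correct position 3: c_3 = r_3 − e = 5 − 9 ≡ 9 (mod 13). Hence c = [12, 11, 9, 0, 7].
  Check: interpolating c through the α_i gives m(x) = 1 + 9·x (degree < 2) with m(α_i) = c_i for every i, so c is indeed a codeword.


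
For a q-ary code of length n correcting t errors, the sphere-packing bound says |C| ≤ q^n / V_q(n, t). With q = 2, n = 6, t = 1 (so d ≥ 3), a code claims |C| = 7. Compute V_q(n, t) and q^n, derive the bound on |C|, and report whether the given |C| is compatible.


V_q(n, t) = 7, q^n = 64, Hamming bound = 9, |C| = 7 ≤ bound (satisfied).

Step 1: Compute V_q(n, t) = Σ_{j=0}^1 C(n, j) (q−1)^j.
  j = 0: C(6,0)·(1)^0 = 1·1 = 1.
  j = 1: C(6,1)·(1)^1 = 6·1 = 6.
  V_q(n, t) = 1 + 6 = 7.
Step 2: q^n = 2^6 = 64.
Step 3: Hamming bound ⌊q^n / V_q(n,t)⌋ = ⌊64/7⌋ = 9.
Step 4: Compare |C| = 7 to 9: satisfied.
The claimed |C| lies below the Hamming bound.


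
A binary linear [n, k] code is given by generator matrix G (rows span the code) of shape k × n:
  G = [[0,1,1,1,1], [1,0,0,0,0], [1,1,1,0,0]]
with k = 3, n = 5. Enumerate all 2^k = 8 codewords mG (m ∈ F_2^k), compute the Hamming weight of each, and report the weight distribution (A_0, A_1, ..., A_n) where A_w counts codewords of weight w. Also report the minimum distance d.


Weight distribution: A_0 = 1, A_1 = 1, A_2 = 2, A_3 = 2, A_4 = 1, A_5 = 1. Minimum distance d = 1.

Enumerate all 2^3 = 8 messages m ∈ F_2^3.
For each, compute codeword c = mG in F_2^5, then tally its weight.
  m = 000 → c = 00000, weight = 0.
  m = 100 → c = 01111, weight = 4.
  m = 010 → c = 10000, weight = 1.
  m = 110 → c = 11111, weight = 5.
  m = 001 → c = 11100, weight = 3.
  m = 101 → c = 10011, weight = 3.
  m = 011 → c = 01100, weight = 2.
  m = 111 → c = 00011, weight = 2.
Tally weights:
  weight 0: 1 codewords.
  weight 1: 1 codewords.
  weight 2: 2 codewords.
  weight 3: 2 codewords.
  weight 4: 1 codewords.
  weight 5: 1 codewords.
Minimum distance d = smallest w > 0 with A_w > 0 = 1.
Sanity: Σ A_w = 8 = 2^3 = 8 ✓.


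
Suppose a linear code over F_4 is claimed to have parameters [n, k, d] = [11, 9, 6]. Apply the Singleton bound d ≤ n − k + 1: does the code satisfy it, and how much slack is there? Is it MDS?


Singleton RHS = n − k + 1 = 3, slack = -3, bound violated (no such code; not MDS).

Singleton bound: d ≤ n − k + 1.
Here n = 11, k = 9, so n − k + 1 = 3.
Given d = 6, check d ≤ 3: NO.
Slack = (n − k + 1) − d = -3.
The slack is negative: d = 6 exceeds n − k + 1 = 3 by 3, so the Singleton bound is violated and no linear [11, 9, 6]_4 code can exist. In particular it is not MDS (MDS requires d = n − k + 1 exactly).
Description: the claimed parameters are [11, 9, 6]_4; such a code would be impossible (violates the Singleton bound).


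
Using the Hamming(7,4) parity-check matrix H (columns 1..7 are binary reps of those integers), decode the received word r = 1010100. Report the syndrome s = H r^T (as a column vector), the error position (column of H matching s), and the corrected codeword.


s = (1, 1, 1)^T, error position = 7, corrected codeword c = 1010101

Compute s = H r^T mod 2 one row at a time:
  s_1 = 0 + 1 + 0 + 0 = 1 ≡ 1 (mod 2).
  s_2 = 0 + 1 + 0 + 0 = 1 ≡ 1 (mod 2).
  s_3 = 1 + 1 + 1 + 0 = 3 ≡ 1 (mod 2).
s = (1, 1, 1)^T — this equals column 7 of H (binary 111), so error is at position 7.
Correct: flip bit 7 of r = 1010100 to get c = 1010101.


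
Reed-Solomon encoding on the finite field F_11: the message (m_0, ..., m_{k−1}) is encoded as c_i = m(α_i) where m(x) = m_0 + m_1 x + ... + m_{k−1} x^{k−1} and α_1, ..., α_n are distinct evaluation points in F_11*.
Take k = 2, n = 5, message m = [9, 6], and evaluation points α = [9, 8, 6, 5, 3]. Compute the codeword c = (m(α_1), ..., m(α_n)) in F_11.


c = [8, 2, 1, 6, 5]

Message polynomial: m(x) = 9 + 6·x (mod 11).
For each evaluation point α_i, compute m(α_i) mod 11:
  α_1 = 9: Horner steps 6 → 8, so m(9) = 8.
  α_2 = 8: Horner steps 6 → 2, so m(8) = 2.
  α_3 = 6: Horner steps 6 → 1, so m(6) = 1.
  α_4 = 5: Horner steps 6 → 6, so m(5) = 6.
  α_5 = 3: Horner steps 6 → 5, so m(3) = 5.
Codeword c = [8, 2, 1, 6, 5] ∈ F_11^5.


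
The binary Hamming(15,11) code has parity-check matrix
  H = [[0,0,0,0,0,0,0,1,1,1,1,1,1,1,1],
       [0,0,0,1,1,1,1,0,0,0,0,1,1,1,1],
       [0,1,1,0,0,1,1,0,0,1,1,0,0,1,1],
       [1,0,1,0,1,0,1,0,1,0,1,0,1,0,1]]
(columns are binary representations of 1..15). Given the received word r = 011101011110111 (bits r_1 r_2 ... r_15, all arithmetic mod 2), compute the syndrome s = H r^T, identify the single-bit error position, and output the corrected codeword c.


s = (1, 1, 1, 1)^T, error position = 15, corrected codeword c = 011101011110110

Compute s = H r^T mod 2 one row at a time:
  s_1 = 1 + 1 + 1 + 1 + 0 + 1 + 1 + 1 = 7 ≡ 1 (mod 2).
  s_2 = 1 + 0 + 1 + 0 + 0 + 1 + 1 + 1 = 5 ≡ 1 (mod 2).
  s_3 = 1 + 1 + 1 + 0 + 1 + 1 + 1 + 1 = 7 ≡ 1 (mod 2).
  s_4 = 0 + 1 + 0 + 0 + 1 + 1 + 1 + 1 = 5 ≡ 1 (mod 2).
s = (1, 1, 1, 1)^T — this equals column 15 of H (binary 1111), so error is at position 15.
Correct: flip bit 15 of r = 011101011110111 to get c = 011101011110110.
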